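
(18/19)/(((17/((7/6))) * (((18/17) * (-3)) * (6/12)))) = -7/171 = -0.04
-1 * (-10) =10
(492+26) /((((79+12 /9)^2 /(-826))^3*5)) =-212812645257072 /979652970727205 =-0.22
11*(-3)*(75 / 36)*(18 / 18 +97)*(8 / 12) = -4491.67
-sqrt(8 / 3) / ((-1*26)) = sqrt(6) / 39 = 0.06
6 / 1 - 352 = -346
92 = 92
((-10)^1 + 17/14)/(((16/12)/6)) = -1107/28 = -39.54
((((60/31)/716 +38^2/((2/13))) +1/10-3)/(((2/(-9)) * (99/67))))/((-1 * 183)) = 11628260241/74467580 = 156.15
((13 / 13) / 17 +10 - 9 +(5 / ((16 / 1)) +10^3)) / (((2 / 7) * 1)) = 1906611 / 544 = 3504.80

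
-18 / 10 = -9 / 5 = -1.80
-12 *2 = -24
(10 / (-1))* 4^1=-40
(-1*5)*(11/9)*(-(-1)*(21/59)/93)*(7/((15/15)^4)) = -2695/16461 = -0.16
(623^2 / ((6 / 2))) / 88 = 388129 / 264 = 1470.19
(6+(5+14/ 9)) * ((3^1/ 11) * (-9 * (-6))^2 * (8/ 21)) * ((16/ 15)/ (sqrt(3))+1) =520704 * sqrt(3)/ 385+292896/ 77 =6146.40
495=495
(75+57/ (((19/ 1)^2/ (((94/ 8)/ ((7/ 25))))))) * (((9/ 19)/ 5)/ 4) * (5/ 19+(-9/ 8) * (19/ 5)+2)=-3.89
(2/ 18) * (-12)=-4/ 3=-1.33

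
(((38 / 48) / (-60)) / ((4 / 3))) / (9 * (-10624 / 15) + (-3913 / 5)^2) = -95 / 5818448256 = -0.00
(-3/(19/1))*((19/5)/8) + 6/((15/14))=5.52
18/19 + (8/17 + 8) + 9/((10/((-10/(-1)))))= 5949/323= 18.42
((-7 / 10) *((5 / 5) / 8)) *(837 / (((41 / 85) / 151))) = -22926.91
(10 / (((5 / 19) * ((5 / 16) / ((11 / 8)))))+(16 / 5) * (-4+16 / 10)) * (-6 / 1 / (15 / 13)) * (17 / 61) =-1762696 / 7625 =-231.17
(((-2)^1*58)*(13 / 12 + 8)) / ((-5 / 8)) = 25288 / 15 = 1685.87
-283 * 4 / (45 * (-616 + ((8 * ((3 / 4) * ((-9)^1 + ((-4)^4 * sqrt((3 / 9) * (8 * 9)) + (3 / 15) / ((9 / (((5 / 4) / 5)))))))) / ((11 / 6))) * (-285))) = 1064733164 / 7450393813170795 + 1453596672 * sqrt(6) / 165564306959351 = 0.00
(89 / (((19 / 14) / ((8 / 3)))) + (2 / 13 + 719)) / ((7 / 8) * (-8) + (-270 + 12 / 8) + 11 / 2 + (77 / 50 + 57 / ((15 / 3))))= -33123850 / 9524073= -3.48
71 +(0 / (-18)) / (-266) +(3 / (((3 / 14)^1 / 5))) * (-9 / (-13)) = 1553 / 13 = 119.46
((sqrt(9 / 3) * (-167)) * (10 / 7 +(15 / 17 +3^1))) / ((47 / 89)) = -9393416 * sqrt(3) / 5593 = -2908.97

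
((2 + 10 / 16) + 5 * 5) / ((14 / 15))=3315 / 112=29.60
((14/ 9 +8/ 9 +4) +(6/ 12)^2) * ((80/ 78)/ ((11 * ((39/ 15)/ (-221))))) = -204850/ 3861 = -53.06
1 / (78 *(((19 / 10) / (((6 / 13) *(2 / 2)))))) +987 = 3169267 / 3211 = 987.00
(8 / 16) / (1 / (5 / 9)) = 5 / 18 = 0.28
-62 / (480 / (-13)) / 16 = 403 / 3840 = 0.10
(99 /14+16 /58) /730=0.01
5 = 5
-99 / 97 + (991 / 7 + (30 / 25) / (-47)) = 22422916 / 159565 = 140.53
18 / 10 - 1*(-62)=63.80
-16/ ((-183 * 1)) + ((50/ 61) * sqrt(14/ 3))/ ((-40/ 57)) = 16/ 183 - 95 * sqrt(42)/ 244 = -2.44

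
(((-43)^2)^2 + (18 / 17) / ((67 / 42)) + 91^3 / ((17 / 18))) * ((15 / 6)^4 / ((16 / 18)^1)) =27015872180625 / 145792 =185304215.46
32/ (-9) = -32/ 9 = -3.56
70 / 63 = 10 / 9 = 1.11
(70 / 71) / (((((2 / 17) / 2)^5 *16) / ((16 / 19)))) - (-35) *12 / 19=99419810 / 1349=73698.90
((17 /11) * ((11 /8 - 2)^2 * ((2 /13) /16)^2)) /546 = 425 /4157497344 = 0.00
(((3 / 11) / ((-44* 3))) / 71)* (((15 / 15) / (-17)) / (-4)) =-0.00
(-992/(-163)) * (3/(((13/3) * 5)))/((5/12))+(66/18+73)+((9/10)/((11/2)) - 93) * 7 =-571.17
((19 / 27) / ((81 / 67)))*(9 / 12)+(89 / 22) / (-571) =0.43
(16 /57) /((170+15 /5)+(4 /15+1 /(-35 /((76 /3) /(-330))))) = 92400 /57035777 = 0.00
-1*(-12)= 12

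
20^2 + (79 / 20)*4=2079 / 5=415.80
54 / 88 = 0.61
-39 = -39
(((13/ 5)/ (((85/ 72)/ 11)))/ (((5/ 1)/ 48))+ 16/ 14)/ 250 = 1738228/ 1859375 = 0.93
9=9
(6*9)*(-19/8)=-513/4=-128.25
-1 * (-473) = 473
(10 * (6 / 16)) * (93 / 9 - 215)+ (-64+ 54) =-1555 / 2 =-777.50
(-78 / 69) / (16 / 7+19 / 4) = -728 / 4531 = -0.16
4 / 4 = 1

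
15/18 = 0.83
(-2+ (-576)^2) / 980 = 165887 / 490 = 338.54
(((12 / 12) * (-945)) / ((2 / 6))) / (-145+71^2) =-315 / 544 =-0.58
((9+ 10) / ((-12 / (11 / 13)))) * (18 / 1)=-627 / 26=-24.12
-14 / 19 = -0.74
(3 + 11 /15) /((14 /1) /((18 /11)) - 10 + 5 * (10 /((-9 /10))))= -0.07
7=7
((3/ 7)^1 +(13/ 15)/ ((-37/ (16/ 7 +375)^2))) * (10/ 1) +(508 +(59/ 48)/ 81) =-231414409897/ 7048944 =-32829.66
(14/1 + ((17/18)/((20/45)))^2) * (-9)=-10665/64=-166.64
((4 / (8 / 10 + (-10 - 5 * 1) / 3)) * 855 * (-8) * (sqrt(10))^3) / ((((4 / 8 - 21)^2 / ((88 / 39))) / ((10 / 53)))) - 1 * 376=-376 + 535040000 * sqrt(10) / 8107463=-167.31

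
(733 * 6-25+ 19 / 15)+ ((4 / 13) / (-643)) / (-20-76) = 4374.27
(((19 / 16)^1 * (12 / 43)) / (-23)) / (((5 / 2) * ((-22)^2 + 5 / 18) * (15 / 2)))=-342 / 215527825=-0.00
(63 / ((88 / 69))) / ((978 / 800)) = 72450 / 1793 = 40.41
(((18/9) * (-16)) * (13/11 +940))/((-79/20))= 6625920/869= 7624.76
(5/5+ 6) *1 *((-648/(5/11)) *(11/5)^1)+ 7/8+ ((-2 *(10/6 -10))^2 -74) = -39149257/1800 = -21749.59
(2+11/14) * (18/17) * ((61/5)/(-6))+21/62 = -104376/18445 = -5.66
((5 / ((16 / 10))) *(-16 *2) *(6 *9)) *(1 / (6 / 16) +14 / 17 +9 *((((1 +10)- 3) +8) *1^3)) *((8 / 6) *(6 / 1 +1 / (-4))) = -103803600 / 17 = -6106094.12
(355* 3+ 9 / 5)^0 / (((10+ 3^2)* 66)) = 1 / 1254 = 0.00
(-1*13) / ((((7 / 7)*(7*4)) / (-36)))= 16.71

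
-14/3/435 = -14/1305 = -0.01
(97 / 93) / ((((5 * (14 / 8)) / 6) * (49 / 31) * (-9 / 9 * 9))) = -776 / 15435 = -0.05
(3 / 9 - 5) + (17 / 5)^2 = 517 / 75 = 6.89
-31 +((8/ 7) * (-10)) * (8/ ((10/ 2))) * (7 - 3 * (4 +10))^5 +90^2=960408069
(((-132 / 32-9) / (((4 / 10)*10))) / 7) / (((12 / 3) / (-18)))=135 / 64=2.11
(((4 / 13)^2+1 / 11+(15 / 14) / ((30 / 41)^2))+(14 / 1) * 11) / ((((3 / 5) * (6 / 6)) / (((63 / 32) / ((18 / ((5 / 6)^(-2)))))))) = 243895019 / 5948800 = 41.00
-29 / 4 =-7.25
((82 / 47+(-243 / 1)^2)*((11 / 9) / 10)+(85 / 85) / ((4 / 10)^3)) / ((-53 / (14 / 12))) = -159.22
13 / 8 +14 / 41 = 645 / 328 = 1.97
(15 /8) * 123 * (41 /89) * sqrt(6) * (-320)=-3025800 * sqrt(6) /89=-83277.15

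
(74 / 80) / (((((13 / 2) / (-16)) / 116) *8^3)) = -1073 / 2080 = -0.52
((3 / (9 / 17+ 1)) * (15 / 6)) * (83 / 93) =7055 / 1612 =4.38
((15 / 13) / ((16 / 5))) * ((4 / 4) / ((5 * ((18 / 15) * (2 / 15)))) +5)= 2.25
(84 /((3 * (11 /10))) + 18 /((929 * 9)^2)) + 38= 5421623584 /85441059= 63.45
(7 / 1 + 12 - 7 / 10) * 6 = 549 / 5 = 109.80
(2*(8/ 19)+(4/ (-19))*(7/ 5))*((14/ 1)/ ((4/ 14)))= 2548/ 95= 26.82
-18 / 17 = -1.06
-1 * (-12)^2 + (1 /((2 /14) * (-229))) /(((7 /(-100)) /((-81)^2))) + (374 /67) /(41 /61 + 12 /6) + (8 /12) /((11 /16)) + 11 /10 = 2249127452147 /825299970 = 2725.22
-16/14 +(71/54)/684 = -294991/258552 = -1.14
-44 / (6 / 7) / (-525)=22 / 225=0.10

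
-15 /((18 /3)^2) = -5 /12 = -0.42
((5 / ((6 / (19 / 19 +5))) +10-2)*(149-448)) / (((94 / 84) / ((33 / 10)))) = -2693691 / 235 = -11462.51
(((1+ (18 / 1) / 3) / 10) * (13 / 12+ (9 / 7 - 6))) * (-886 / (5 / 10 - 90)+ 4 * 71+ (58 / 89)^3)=-283054748275 / 378568353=-747.70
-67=-67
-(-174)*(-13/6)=-377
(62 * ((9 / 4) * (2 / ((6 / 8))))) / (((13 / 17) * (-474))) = -1054 / 1027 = -1.03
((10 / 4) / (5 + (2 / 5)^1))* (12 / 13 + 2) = 475 / 351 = 1.35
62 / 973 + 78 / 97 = 81908 / 94381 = 0.87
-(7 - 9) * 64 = 128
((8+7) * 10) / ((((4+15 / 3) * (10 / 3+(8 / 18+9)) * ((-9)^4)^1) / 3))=10 / 16767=0.00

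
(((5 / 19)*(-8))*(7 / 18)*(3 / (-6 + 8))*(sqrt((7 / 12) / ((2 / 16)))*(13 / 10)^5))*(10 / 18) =-2599051*sqrt(42) / 3078000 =-5.47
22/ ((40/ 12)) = 33/ 5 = 6.60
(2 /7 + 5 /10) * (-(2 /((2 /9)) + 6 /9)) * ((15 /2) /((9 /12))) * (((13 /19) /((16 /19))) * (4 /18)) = -20735 /1512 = -13.71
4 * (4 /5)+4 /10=18 /5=3.60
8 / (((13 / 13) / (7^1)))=56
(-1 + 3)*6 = 12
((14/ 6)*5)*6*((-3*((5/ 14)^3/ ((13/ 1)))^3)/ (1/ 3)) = -0.00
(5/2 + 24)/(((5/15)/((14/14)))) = 159/2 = 79.50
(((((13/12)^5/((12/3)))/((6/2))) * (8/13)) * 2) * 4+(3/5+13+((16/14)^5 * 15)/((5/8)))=239181003251/3920736960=61.00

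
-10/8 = -5/4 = -1.25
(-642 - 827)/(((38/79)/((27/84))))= -1044459/1064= -981.63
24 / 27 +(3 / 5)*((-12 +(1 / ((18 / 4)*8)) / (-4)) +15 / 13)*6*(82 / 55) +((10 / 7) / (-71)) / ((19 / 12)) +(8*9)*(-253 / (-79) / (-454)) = -114683698864417 / 1981293432300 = -57.88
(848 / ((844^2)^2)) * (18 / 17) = 477 / 269568243976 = 0.00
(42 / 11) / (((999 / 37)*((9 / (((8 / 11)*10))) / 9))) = 1120 / 1089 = 1.03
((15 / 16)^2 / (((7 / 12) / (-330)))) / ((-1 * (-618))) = -37125 / 46144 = -0.80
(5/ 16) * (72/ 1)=45/ 2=22.50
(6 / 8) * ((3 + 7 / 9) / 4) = 17 / 24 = 0.71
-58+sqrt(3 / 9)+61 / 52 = -2955 / 52+sqrt(3) / 3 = -56.25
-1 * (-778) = 778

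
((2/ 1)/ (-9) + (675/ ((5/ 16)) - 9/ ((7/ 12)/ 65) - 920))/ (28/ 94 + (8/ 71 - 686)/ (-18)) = 49808062/ 8073443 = 6.17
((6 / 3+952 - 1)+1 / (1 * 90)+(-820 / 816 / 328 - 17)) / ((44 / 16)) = 22913477 / 67320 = 340.37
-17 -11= -28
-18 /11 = -1.64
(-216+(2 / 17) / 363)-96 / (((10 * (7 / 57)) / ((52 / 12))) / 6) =-485632946 / 215985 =-2248.46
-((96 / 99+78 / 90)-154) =8369 / 55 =152.16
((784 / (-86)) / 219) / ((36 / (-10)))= 980 / 84753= 0.01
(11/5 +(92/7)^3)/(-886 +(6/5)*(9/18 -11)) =-3897213/1541099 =-2.53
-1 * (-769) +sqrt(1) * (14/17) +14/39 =510631/663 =770.18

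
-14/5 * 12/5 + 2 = -118/25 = -4.72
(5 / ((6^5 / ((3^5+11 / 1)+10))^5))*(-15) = -4026275 / 1190155742208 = -0.00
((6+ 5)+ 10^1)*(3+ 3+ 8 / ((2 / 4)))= 462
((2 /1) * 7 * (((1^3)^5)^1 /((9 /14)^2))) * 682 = 1871408 /81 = 23103.80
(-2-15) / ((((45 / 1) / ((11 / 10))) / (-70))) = 1309 / 45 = 29.09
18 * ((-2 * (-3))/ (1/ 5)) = 540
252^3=16003008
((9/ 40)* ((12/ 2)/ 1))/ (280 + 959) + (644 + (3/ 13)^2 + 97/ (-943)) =847679325223/ 1316371420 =643.95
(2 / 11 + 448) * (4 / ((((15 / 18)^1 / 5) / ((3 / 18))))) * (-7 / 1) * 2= -276080 / 11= -25098.18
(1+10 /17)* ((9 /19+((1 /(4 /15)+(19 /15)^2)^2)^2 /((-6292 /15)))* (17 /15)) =-7769727220799299 /2905016400000000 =-2.67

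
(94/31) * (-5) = -470/31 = -15.16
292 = 292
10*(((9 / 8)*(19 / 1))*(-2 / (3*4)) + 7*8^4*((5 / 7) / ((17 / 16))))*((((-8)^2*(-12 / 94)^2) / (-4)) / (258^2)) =-52419110 / 69435497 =-0.75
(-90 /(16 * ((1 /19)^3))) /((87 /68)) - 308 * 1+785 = -1721379 /58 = -29678.95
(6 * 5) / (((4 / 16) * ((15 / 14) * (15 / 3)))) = 112 / 5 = 22.40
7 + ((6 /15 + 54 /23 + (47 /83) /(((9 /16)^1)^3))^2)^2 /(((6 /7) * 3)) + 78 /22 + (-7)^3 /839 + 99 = 114856604211986760188614166858595494 /194720196709209546610891313563125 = 589.85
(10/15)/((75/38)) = 76/225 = 0.34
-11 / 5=-2.20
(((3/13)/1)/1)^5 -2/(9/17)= -12621775/3341637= -3.78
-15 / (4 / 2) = -15 / 2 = -7.50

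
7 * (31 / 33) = 217 / 33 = 6.58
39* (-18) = -702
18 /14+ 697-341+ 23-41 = 2375 /7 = 339.29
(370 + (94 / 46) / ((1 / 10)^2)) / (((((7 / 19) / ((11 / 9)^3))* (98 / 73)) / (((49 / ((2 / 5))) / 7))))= 60967353425 / 1643166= 37103.59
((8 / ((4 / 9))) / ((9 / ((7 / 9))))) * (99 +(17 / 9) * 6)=4634 / 27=171.63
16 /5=3.20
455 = 455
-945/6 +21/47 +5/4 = -29291/188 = -155.80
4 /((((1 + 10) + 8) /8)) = 32 /19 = 1.68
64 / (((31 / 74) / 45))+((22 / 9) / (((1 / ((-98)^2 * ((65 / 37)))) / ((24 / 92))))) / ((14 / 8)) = 1030661440 / 79143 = 13022.77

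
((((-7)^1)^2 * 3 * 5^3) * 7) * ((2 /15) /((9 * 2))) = 8575 /9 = 952.78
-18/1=-18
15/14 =1.07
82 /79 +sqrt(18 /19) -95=-7423 /79 +3 * sqrt(38) /19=-92.99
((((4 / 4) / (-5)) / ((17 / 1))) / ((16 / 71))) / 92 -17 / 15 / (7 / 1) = -426899 / 2627520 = -0.16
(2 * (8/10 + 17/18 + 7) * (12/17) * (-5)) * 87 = -91292/17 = -5370.12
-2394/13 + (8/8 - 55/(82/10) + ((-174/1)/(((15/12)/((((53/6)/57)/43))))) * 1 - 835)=-6697582889/6531915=-1025.36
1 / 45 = 0.02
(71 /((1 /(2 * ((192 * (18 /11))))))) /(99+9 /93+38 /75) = 570499200 /1273679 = 447.91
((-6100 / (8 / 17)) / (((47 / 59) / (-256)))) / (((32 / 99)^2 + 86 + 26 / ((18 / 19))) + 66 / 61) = 117052574601600 / 3221066933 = 36339.69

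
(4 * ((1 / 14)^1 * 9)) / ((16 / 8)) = 1.29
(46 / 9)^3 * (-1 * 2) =-194672 / 729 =-267.04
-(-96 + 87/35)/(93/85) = 18547/217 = 85.47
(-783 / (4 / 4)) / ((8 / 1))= -783 / 8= -97.88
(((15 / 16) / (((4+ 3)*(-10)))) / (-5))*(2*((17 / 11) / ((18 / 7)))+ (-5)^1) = -0.01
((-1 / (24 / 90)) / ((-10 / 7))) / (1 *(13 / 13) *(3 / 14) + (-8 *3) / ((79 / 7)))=-3871 / 2820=-1.37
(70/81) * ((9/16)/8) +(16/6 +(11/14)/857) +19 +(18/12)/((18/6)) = 76808365/3455424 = 22.23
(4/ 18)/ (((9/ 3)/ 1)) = 2/ 27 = 0.07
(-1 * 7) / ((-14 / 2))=1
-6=-6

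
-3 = -3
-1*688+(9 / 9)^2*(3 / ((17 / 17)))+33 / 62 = -42437 / 62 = -684.47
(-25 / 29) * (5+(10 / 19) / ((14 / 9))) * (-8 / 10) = 14200 / 3857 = 3.68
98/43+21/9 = 595/129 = 4.61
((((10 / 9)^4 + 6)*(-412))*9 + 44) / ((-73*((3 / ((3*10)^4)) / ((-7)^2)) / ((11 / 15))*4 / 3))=2776590543.89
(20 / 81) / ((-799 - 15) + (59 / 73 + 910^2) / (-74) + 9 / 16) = -864320 / 42019915347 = -0.00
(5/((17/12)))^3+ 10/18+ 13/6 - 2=3951869/88434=44.69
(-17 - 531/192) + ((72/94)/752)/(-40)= -13971943/706880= -19.77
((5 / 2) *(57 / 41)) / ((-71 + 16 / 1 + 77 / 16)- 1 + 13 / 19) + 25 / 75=499513 / 1888419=0.26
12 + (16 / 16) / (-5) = 59 / 5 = 11.80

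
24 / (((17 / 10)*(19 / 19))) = 240 / 17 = 14.12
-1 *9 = -9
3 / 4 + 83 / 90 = 301 / 180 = 1.67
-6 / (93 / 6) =-12 / 31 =-0.39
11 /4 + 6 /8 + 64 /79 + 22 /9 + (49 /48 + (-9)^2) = 1009909 /11376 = 88.78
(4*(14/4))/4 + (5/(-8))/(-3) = 89/24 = 3.71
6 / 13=0.46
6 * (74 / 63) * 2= 296 / 21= 14.10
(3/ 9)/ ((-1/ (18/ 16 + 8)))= -73/ 24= -3.04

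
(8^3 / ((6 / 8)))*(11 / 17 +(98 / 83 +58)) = 57628672 / 1411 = 40842.43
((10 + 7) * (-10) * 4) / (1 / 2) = -1360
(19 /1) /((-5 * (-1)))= 19 /5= 3.80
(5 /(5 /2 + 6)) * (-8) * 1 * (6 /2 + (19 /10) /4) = -278 /17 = -16.35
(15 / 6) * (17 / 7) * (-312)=-13260 / 7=-1894.29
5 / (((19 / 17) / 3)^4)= 33826005 / 130321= 259.56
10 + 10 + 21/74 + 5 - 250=-16629/74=-224.72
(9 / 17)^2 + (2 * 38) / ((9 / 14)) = 118.50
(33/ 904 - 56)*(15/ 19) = -758865/ 17176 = -44.18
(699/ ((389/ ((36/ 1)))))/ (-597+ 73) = -6291/ 50959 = -0.12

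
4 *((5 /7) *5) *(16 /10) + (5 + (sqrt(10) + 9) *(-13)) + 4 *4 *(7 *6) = 4080 /7-13 *sqrt(10) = 541.75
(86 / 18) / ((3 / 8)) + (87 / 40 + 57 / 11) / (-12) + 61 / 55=629011 / 47520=13.24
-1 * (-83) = 83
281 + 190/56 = 7963/28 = 284.39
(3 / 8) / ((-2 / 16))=-3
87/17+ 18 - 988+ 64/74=-606367/629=-964.02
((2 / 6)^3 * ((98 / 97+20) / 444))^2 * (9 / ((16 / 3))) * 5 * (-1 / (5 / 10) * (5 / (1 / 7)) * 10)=-908565875 / 50081020848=-0.02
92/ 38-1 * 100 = -1854/ 19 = -97.58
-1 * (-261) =261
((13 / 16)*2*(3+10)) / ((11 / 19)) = 3211 / 88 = 36.49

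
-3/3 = -1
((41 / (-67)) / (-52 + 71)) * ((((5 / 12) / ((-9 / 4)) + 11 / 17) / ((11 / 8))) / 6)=-34768 / 19282131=-0.00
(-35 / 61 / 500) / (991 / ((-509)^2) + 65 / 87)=-157780329 / 103251540200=-0.00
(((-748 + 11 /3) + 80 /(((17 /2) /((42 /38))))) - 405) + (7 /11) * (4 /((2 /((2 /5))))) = -60672188 /53295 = -1138.42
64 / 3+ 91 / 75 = 1691 / 75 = 22.55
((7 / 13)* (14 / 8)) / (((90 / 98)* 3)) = 2401 / 7020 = 0.34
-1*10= -10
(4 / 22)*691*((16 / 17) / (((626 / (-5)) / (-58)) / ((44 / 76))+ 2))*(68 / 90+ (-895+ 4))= -25689036128 / 1397961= -18376.07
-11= -11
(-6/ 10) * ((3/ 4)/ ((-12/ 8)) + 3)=-3/ 2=-1.50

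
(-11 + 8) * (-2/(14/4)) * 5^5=37500/7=5357.14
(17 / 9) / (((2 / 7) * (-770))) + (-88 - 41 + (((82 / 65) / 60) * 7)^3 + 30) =-8075239129817 / 81563625000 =-99.01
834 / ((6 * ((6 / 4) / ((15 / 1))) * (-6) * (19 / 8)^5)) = -22773760 / 7428297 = -3.07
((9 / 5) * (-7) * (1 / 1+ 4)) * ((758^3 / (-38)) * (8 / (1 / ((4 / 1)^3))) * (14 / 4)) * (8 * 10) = 1966736433070080 / 19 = 103512443845793.68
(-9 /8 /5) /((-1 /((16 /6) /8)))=3 /40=0.08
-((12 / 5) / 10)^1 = -6 / 25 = -0.24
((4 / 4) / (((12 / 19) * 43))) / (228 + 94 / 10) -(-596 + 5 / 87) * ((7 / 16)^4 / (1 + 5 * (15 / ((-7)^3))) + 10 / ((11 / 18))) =2796735885352274937 / 285972704264192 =9779.73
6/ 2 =3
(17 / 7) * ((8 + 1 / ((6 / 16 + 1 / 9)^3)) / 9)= 12176216 / 2701125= 4.51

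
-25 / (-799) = 25 / 799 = 0.03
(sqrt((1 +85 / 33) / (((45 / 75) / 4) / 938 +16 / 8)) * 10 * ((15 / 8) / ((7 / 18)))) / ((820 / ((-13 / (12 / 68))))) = -3315 * sqrt(171319323945) / 236920222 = -5.79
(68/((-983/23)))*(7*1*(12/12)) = -10948/983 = -11.14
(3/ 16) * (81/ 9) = 27/ 16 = 1.69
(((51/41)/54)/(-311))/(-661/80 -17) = 680/231927939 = 0.00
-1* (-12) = 12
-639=-639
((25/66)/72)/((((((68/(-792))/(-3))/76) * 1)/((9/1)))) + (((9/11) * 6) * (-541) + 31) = -934657/374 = -2499.08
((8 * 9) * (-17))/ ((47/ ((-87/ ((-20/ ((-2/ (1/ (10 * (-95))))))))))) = -10116360/ 47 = -215241.70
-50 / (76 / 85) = -2125 / 38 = -55.92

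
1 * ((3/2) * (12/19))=18/19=0.95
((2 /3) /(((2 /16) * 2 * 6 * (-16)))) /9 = -1 /324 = -0.00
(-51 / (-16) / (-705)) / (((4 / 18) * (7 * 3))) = -51 / 52640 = -0.00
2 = 2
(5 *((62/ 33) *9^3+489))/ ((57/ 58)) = 1976350/ 209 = 9456.22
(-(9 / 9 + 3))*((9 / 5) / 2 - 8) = 142 / 5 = 28.40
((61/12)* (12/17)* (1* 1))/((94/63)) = 3843/1598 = 2.40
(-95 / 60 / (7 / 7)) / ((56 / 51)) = -323 / 224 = -1.44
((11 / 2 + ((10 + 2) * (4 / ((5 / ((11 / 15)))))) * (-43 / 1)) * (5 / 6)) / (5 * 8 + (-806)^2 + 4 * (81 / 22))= -163471 / 428795880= -0.00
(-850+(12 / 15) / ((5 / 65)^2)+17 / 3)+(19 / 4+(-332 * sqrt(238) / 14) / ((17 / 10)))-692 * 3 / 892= -9455789 / 13380-1660 * sqrt(238) / 119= -921.91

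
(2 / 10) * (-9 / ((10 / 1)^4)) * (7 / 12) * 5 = -0.00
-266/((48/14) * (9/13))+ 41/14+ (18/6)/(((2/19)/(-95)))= -2129377/756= -2816.64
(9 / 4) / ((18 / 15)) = 15 / 8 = 1.88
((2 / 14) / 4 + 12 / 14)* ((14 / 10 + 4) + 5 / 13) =5.16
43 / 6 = 7.17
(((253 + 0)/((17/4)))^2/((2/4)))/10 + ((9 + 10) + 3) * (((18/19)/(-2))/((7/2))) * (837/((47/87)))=-3904.32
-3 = -3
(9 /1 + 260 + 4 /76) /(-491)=-5112 /9329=-0.55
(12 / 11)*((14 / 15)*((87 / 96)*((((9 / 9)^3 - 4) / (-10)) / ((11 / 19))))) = 11571 / 24200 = 0.48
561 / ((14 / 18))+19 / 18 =722.34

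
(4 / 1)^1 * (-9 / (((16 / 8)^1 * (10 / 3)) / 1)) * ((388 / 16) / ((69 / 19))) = -16587 / 460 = -36.06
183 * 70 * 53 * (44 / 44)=678930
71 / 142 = 1 / 2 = 0.50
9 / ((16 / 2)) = 9 / 8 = 1.12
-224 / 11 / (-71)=224 / 781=0.29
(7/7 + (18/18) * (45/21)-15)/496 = -83/3472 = -0.02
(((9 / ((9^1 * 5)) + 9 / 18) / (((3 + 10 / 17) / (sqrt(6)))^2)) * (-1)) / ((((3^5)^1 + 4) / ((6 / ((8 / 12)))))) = -54621 / 4595435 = -0.01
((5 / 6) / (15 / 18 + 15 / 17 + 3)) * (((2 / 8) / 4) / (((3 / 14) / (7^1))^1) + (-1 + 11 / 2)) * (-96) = -53380 / 481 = -110.98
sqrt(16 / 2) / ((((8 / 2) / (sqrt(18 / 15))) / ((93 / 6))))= 12.01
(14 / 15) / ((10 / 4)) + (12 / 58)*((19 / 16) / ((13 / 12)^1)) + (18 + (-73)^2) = 302406787 / 56550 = 5347.60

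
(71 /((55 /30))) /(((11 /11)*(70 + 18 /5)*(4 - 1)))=355 /2024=0.18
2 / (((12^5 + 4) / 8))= 4 / 62209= 0.00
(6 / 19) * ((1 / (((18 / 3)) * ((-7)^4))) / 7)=1 / 319333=0.00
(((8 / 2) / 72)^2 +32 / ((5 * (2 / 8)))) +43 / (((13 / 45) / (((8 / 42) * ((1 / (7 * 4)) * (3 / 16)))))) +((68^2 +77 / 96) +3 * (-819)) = 18109267597 / 8255520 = 2193.60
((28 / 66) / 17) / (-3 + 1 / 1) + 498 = 279371 / 561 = 497.99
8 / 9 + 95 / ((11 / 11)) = 863 / 9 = 95.89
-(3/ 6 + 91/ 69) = -1.82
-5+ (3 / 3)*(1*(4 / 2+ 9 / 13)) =-30 / 13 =-2.31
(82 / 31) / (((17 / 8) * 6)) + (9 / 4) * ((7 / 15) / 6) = 24187 / 63240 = 0.38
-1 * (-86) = 86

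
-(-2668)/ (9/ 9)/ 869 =2668/ 869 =3.07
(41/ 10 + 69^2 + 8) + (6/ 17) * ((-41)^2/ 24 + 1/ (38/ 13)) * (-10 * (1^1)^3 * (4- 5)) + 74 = 8229254/ 1615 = 5095.51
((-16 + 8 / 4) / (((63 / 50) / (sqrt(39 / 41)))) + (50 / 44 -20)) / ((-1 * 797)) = 100 * sqrt(1599) / 294093 + 415 / 17534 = 0.04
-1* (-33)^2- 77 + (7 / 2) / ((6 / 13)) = -13901 / 12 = -1158.42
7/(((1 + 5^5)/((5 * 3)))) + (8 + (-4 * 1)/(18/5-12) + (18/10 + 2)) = 1346813/109410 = 12.31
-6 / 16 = -3 / 8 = -0.38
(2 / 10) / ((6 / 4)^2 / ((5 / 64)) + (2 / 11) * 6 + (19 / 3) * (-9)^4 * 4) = 11 / 9143304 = 0.00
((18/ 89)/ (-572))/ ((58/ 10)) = -45/ 738166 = -0.00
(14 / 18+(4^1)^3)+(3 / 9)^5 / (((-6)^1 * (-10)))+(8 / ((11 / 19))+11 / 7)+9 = 100104737 / 1122660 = 89.17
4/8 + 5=11/2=5.50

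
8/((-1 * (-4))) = 2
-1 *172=-172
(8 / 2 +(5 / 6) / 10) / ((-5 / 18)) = -147 / 10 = -14.70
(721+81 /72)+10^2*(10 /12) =19331 /24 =805.46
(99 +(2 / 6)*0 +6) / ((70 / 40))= 60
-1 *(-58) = 58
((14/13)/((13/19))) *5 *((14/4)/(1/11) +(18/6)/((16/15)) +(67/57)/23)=325.52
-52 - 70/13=-746/13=-57.38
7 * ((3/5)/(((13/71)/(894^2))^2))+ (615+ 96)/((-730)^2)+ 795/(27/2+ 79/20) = 2515285054042894733449011/31430974900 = 80025677283172.49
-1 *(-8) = 8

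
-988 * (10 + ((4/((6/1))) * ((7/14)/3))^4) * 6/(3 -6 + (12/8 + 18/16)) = 1037178688/6561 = 158082.41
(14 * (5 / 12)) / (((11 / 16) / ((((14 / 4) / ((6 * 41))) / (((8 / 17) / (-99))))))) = -4165 / 164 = -25.40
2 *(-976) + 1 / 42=-81983 / 42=-1951.98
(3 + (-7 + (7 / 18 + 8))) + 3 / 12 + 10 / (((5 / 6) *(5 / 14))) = 6883 / 180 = 38.24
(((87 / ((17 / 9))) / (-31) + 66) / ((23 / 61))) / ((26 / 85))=10369695 / 18538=559.38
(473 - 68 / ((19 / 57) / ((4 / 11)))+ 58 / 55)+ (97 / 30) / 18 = 2376311 / 5940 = 400.05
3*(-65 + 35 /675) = -8768 /45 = -194.84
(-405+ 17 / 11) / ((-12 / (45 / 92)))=33285 / 2024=16.45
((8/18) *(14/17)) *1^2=56/153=0.37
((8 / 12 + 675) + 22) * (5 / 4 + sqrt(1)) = 6279 / 4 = 1569.75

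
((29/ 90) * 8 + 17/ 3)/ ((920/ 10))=371/ 4140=0.09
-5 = -5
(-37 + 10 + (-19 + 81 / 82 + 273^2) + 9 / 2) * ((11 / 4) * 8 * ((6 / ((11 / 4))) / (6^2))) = 12216112 / 123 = 99317.98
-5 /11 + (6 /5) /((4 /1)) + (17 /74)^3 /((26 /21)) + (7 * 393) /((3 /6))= 3188161820651 /579470320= 5501.86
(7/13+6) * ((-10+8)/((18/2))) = -170/117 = -1.45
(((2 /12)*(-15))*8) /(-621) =20 /621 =0.03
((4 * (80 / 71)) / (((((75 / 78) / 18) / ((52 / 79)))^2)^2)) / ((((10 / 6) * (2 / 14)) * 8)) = 58925878854340313088 / 1080256152734375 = 54548.06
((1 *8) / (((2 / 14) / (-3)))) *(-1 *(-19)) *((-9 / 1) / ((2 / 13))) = 186732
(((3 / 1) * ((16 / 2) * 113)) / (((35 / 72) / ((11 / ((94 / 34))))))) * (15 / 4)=27385776 / 329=83239.44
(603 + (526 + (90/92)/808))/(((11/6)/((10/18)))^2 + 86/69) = 3147203775/33831364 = 93.03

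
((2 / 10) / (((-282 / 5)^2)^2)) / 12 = 125 / 75888798912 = 0.00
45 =45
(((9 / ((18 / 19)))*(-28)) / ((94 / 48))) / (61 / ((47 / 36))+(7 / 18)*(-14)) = -3024 / 919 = -3.29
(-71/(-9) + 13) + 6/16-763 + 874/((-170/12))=-4916993/6120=-803.43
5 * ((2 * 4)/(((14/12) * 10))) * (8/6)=32/7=4.57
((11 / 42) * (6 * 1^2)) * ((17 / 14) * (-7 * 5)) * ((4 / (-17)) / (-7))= -110 / 49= -2.24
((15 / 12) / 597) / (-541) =-5 / 1291908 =-0.00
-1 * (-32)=32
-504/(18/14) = -392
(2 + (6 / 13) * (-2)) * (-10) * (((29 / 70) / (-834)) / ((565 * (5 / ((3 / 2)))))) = 29 / 10209550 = 0.00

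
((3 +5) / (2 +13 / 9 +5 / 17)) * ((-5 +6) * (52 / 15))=408 / 55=7.42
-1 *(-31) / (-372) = -1 / 12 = -0.08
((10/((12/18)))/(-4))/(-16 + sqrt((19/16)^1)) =5* sqrt(19)/1359 + 320/1359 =0.25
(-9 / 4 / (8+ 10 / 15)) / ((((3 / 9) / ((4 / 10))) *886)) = -81 / 230360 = -0.00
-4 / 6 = -2 / 3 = -0.67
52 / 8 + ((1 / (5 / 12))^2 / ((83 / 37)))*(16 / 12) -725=-2967567 / 4150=-715.08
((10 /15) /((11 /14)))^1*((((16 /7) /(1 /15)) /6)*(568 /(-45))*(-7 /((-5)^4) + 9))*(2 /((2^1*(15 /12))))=-408451072 /928125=-440.08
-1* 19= -19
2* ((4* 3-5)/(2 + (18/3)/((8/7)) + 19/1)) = 8/15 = 0.53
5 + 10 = 15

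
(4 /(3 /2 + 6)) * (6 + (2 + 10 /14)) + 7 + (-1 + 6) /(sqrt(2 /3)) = 5 * sqrt(6) /2 + 1223 /105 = 17.77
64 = 64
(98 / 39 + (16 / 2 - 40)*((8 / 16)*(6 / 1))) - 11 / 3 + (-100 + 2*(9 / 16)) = -20387 / 104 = -196.03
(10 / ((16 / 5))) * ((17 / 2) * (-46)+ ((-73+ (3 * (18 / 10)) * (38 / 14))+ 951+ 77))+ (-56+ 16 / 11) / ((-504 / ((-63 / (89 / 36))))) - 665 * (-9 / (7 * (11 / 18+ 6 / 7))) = 4843765599 / 2028488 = 2387.87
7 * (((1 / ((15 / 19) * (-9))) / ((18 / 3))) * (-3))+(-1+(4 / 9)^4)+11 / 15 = 17383 / 65610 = 0.26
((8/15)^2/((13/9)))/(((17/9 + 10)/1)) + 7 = 244001/34775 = 7.02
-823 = -823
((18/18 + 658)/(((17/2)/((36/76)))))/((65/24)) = 284688/20995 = 13.56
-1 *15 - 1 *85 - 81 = -181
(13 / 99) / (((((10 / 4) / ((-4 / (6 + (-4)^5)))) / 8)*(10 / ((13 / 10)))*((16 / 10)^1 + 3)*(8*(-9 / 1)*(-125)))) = 169 / 32596678125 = 0.00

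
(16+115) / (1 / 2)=262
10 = 10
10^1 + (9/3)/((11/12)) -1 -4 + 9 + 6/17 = 3296/187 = 17.63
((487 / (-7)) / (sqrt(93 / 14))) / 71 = -0.38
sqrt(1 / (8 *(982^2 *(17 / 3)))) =sqrt(102) / 66776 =0.00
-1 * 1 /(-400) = 1 /400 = 0.00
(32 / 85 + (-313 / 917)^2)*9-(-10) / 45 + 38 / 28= 7740149911 / 1286560170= 6.02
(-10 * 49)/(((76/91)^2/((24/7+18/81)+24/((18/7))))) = -118542515/12996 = -9121.46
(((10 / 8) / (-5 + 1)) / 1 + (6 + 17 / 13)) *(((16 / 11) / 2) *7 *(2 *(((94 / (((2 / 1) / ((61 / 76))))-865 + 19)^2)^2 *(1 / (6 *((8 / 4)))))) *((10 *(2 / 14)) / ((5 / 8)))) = 6906142268047710755285 / 1192697792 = 5790353863627.94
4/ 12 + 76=229/ 3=76.33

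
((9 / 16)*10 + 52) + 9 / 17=7909 / 136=58.15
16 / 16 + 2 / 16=9 / 8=1.12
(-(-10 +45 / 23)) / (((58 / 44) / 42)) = 170940 / 667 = 256.28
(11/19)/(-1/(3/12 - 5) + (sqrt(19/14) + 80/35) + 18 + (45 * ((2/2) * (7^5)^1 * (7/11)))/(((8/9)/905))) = 38861261908048888/32891751712716601745669633 - 5664736 * sqrt(266)/32891751712716601745669633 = 0.00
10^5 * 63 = 6300000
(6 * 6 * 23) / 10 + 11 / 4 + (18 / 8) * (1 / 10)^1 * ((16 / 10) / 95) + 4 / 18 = 7333849 / 85500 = 85.78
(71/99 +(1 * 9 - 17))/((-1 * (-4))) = -721/396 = -1.82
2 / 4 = 1 / 2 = 0.50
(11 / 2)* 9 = 99 / 2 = 49.50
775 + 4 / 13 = 10079 / 13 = 775.31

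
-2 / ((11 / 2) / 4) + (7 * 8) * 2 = 1216 / 11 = 110.55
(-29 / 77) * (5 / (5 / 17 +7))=-2465 / 9548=-0.26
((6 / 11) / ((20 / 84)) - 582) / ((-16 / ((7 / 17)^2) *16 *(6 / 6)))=0.38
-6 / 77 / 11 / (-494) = 3 / 209209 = 0.00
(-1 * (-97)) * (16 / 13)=1552 / 13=119.38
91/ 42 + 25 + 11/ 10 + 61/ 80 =6967/ 240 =29.03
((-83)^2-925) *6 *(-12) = -429408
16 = 16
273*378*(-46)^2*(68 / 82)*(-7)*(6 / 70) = -22272567408 / 205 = -108646670.28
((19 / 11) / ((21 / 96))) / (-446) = -304 / 17171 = -0.02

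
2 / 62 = 1 / 31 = 0.03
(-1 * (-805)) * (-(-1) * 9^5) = 47534445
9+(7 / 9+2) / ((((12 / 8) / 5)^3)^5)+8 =193588126.38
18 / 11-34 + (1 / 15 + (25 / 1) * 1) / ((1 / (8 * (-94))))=-3115612 / 165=-18882.50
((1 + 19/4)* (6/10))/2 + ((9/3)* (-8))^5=-318504891/40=-7962622.28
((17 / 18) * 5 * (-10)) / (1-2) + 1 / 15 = 47.29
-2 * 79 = -158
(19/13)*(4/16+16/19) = 83/52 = 1.60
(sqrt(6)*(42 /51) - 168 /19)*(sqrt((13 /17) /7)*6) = -144*sqrt(1547) /323 + 12*sqrt(9282) /289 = -13.53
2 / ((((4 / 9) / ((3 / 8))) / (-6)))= -81 / 8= -10.12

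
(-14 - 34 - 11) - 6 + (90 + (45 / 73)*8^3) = 24865 / 73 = 340.62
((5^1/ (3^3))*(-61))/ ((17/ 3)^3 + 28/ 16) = -1220/ 19841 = -0.06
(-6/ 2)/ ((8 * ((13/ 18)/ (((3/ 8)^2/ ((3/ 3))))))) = -243/ 3328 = -0.07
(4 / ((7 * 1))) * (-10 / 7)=-40 / 49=-0.82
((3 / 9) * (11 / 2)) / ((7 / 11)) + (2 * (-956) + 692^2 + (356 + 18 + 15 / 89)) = 1784255987 / 3738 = 477329.05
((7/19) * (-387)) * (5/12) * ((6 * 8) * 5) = -270900/19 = -14257.89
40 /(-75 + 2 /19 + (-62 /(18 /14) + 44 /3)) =-1368 /3709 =-0.37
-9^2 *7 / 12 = -189 / 4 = -47.25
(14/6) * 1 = 7/3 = 2.33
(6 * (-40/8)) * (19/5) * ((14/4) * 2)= -798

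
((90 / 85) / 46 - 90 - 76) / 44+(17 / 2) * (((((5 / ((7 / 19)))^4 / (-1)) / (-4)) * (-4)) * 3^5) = -2894336875006447 / 41306804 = -70069252.39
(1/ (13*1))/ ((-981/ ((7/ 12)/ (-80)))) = 7/ 12242880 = 0.00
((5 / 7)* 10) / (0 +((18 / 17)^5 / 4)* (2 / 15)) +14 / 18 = 178339429 / 1102248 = 161.80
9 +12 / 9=31 / 3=10.33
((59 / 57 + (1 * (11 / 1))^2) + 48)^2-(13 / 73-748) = 7034611231 / 237177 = 29659.75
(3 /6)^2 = 1 /4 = 0.25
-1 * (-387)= 387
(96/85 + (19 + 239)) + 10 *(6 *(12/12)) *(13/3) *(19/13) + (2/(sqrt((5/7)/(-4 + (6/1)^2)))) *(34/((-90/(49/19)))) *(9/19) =54326/85-6664 *sqrt(70)/9025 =632.95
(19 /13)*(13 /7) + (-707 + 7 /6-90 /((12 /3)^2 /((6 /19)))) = -1125013 /1596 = -704.90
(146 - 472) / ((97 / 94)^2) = -2880536 / 9409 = -306.15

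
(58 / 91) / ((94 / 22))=0.15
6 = 6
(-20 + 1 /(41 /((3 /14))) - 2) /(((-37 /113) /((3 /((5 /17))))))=685.17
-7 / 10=-0.70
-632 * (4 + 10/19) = -54352/19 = -2860.63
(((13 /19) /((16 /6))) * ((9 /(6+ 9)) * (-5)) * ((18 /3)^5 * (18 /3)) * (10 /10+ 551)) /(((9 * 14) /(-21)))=62775648 /19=3303981.47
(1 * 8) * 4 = 32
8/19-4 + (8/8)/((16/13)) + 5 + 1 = 983/304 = 3.23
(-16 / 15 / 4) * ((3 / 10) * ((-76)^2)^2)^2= -26712834898919.42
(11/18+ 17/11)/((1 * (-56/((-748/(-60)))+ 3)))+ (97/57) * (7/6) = 25760/47709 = 0.54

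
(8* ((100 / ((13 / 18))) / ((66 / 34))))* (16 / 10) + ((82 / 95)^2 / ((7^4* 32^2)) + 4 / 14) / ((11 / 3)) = 913.08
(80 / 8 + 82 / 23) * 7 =2184 / 23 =94.96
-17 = -17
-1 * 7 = -7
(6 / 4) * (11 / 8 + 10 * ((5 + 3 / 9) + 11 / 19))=27587 / 304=90.75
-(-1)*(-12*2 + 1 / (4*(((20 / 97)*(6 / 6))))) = -1823 / 80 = -22.79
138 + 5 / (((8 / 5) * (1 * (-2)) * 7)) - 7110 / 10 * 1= -64201 / 112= -573.22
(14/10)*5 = 7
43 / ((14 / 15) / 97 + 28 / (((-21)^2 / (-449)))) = -1313865 / 870766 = -1.51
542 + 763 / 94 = 51711 / 94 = 550.12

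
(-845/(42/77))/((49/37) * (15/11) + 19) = -3783065/50808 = -74.46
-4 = -4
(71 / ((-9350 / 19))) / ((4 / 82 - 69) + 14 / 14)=55309 / 26049100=0.00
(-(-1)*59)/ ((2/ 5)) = 295/ 2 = 147.50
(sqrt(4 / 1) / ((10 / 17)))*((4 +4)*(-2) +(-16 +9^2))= 833 / 5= 166.60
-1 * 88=-88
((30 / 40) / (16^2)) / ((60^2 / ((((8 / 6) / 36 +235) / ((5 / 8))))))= 3173 / 10368000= 0.00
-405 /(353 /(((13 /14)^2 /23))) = -68445 /1591324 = -0.04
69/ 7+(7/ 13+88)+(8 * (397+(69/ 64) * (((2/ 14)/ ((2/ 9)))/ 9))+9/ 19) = 90613027/ 27664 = 3275.49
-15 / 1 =-15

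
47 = 47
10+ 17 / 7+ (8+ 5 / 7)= 148 / 7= 21.14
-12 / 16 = -3 / 4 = -0.75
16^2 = 256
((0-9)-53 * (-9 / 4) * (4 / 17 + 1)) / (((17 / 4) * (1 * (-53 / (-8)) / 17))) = 75240 / 901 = 83.51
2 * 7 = 14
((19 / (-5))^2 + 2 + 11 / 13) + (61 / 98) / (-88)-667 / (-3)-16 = 223.61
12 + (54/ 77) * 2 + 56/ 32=4667/ 308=15.15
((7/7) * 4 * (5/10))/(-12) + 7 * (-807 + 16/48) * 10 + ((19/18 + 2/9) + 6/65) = -33032296/585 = -56465.46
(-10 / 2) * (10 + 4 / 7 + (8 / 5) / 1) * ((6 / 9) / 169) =-284 / 1183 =-0.24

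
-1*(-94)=94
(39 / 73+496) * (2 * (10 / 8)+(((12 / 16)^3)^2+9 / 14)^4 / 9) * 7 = 62476871539736313551455 / 7047851941858115584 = 8864.67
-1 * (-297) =297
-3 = -3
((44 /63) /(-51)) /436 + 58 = 20312575 /350217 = 58.00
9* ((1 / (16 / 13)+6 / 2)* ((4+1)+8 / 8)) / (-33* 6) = -183 / 176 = -1.04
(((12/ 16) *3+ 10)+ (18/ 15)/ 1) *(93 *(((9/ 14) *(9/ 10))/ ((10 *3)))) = 675459/ 28000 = 24.12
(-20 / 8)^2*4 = 25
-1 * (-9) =9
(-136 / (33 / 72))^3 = -34773663744 / 1331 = -26125968.25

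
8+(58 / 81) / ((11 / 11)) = 706 / 81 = 8.72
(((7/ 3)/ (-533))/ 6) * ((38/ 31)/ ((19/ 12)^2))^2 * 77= -0.01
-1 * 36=-36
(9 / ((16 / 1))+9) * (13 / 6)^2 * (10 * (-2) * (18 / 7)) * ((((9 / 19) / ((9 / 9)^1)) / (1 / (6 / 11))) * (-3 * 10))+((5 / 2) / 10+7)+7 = 104804241 / 5852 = 17909.13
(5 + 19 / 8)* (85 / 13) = 5015 / 104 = 48.22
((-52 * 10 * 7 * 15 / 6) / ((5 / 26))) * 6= -283920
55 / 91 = 0.60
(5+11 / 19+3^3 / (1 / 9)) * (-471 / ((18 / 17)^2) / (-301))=214296679 / 617652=346.95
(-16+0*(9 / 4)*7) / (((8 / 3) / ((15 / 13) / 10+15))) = -1179 / 13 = -90.69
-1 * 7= -7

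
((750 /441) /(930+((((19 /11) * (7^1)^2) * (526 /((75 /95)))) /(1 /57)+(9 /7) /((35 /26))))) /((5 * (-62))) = -1375 /805837407294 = -0.00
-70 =-70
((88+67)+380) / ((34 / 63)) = 991.32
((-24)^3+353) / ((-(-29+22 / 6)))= -2127 / 4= -531.75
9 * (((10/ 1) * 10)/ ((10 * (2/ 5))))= 225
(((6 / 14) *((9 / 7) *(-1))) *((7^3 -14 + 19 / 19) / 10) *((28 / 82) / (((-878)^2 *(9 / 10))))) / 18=-55 / 110621854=-0.00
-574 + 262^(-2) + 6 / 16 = -78751827 / 137288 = -573.62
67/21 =3.19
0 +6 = 6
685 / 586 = 1.17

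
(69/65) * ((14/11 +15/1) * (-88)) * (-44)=4347552/65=66885.42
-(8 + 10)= -18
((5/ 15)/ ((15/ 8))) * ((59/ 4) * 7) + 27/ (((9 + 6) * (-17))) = 13961/ 765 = 18.25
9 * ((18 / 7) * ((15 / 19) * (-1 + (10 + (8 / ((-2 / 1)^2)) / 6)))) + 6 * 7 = 212.53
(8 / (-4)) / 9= -2 / 9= -0.22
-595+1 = -594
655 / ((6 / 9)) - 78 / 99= 64793 / 66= 981.71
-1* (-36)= 36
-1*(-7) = 7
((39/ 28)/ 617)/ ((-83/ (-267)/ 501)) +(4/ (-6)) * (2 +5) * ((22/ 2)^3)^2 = -8267281.03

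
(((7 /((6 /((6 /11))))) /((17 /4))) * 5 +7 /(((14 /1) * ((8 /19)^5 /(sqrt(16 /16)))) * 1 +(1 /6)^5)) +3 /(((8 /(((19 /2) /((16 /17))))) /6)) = 5230578485357227 /85445096798336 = 61.22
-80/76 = -20/19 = -1.05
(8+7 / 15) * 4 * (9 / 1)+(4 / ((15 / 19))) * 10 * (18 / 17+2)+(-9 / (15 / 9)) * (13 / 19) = 441947 / 969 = 456.09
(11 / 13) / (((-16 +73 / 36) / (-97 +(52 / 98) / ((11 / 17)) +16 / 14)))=1844100 / 320411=5.76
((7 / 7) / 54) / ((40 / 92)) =23 / 540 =0.04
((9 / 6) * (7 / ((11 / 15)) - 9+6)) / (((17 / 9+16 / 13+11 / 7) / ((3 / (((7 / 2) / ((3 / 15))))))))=37908 / 105655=0.36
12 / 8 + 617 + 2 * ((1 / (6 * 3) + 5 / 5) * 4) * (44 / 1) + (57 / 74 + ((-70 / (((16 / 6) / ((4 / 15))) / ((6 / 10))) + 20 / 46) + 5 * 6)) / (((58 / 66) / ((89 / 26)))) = 63249226699 / 57748860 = 1095.25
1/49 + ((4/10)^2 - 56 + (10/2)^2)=-30.82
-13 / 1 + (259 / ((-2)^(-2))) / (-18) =-635 / 9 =-70.56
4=4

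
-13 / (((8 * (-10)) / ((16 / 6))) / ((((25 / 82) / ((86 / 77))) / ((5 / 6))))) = 1001 / 7052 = 0.14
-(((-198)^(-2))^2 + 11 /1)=-16906489777 /1536953616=-11.00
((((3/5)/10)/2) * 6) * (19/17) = 171/850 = 0.20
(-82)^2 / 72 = 1681 / 18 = 93.39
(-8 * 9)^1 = -72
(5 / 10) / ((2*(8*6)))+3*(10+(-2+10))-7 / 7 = 10177 / 192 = 53.01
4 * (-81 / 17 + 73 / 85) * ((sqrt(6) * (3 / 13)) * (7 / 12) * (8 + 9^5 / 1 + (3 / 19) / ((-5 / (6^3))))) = -13037098508 * sqrt(6) / 104975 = -304208.04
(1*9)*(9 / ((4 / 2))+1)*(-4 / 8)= -99 / 4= -24.75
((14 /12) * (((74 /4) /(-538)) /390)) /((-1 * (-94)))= -259 /236676960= -0.00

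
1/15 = 0.07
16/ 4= 4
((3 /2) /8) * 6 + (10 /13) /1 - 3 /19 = 3431 /1976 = 1.74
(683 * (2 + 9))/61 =7513/61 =123.16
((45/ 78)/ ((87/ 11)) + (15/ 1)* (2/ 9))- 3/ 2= 2156/ 1131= 1.91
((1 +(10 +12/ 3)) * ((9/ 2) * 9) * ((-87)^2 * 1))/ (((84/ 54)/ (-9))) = -744903135/ 28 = -26603683.39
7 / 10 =0.70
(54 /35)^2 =2916 /1225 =2.38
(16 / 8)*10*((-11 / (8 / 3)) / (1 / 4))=-330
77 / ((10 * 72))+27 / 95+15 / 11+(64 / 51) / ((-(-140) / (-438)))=-38880997 / 17907120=-2.17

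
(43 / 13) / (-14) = -0.24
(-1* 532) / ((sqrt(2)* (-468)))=133* sqrt(2) / 234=0.80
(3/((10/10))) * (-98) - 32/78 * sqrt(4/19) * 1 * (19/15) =-294 - 32 * sqrt(19)/585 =-294.24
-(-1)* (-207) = -207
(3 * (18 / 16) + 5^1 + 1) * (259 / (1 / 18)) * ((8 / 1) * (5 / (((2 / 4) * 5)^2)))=279720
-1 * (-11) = 11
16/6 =8/3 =2.67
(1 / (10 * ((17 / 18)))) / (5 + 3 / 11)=0.02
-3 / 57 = -1 / 19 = -0.05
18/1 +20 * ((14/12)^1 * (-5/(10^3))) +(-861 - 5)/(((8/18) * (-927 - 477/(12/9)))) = 664643/34260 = 19.40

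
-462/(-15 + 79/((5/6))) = -110/19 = -5.79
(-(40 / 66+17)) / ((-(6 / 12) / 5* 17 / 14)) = 81340 / 561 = 144.99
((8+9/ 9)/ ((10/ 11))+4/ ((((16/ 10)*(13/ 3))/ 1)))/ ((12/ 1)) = 227/ 260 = 0.87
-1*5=-5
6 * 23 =138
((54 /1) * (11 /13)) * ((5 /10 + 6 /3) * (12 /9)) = 1980 /13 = 152.31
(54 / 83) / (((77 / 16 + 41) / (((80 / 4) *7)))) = 1.99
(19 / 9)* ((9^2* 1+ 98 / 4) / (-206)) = -4009 / 3708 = -1.08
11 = 11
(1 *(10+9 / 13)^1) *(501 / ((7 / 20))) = 15305.27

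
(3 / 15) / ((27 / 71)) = 71 / 135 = 0.53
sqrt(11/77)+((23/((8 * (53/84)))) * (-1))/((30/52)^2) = -54418/3975+sqrt(7)/7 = -13.31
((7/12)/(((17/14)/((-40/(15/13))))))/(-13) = 196/153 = 1.28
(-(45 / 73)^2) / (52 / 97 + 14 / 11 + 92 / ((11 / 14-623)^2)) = -163955305386675 / 780541697766746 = -0.21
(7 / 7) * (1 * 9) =9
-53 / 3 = -17.67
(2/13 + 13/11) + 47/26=899/286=3.14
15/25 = 3/5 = 0.60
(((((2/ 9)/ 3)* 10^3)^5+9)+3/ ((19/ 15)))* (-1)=-608000003099363912/ 272629233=-2230135031.41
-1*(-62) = 62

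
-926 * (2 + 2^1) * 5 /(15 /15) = -18520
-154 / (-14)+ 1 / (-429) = 4718 / 429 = 11.00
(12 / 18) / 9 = 2 / 27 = 0.07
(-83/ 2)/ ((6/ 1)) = -83/ 12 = -6.92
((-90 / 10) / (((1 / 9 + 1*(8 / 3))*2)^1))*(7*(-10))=567 / 5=113.40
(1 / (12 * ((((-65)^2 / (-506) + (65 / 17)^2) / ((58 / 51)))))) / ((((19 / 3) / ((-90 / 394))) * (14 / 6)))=-1122561 / 4804346365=-0.00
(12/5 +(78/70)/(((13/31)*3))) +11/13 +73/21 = 2077/273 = 7.61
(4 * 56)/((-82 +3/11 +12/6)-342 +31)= -0.57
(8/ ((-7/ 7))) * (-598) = 4784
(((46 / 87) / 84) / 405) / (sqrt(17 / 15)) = 23*sqrt(255) / 25157790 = 0.00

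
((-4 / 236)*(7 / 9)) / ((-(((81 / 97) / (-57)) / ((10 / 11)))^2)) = 2377654300 / 46838979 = 50.76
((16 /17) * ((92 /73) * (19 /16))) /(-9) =-1748 /11169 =-0.16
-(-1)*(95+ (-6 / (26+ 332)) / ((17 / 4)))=289073 / 3043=95.00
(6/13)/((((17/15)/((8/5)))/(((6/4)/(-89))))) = -216/19669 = -0.01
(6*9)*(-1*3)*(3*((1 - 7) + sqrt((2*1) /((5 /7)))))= 2916 - 486*sqrt(70) /5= 2102.77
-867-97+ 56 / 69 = -963.19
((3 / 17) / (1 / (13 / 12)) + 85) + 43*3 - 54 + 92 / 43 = 474655 / 2924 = 162.33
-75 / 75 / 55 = -1 / 55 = -0.02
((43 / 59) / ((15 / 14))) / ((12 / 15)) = 301 / 354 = 0.85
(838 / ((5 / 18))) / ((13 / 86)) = 1297224 / 65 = 19957.29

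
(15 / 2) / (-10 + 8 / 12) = -45 / 56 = -0.80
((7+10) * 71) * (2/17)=142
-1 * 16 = -16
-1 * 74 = -74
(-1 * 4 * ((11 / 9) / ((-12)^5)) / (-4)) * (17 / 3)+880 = 5912248133 / 6718464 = 880.00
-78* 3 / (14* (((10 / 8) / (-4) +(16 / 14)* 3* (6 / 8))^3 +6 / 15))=-117411840 / 83781241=-1.40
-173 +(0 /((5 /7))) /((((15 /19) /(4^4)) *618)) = -173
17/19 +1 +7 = 169/19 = 8.89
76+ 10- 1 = 85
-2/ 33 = -0.06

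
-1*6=-6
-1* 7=-7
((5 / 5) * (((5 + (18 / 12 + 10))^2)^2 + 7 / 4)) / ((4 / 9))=10673541 / 64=166774.08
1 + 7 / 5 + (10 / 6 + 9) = 13.07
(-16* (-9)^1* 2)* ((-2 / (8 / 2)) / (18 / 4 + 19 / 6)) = -432 / 23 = -18.78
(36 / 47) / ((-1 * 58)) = -18 / 1363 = -0.01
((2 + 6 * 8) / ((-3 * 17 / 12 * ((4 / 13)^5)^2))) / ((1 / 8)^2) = -3446462296225 / 34816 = -98990759.89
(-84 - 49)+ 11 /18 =-2383 /18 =-132.39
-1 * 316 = -316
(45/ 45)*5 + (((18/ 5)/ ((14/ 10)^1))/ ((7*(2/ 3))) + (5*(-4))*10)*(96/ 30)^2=-2495763/ 1225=-2037.36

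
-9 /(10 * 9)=-1 /10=-0.10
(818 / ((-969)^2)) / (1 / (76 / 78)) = 1636 / 1927341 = 0.00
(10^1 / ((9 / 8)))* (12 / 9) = 320 / 27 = 11.85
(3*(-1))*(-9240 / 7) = 3960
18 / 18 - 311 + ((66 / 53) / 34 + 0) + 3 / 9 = -836930 / 2703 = -309.63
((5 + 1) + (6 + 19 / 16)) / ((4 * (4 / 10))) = 1055 / 128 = 8.24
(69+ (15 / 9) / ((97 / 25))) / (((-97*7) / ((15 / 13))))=-101020 / 856219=-0.12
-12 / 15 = -4 / 5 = -0.80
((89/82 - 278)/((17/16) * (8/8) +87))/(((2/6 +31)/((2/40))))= -68121/13575715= -0.01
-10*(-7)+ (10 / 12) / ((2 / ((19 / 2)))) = 73.96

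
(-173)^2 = 29929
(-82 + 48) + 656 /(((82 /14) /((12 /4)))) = 302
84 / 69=28 / 23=1.22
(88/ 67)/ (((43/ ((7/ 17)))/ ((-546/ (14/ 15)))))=-360360/ 48977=-7.36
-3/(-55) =3/55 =0.05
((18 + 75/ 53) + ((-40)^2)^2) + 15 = 2560034.42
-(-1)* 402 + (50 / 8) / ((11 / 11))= 1633 / 4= 408.25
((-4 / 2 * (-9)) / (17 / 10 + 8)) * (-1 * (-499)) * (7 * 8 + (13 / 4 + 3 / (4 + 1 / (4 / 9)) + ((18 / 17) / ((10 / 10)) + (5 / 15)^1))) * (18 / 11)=8399687958 / 90695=92614.68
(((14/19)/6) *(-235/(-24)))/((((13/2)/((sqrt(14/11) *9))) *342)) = 1645 *sqrt(154)/3716856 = 0.01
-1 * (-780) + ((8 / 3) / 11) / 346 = 4453024 / 5709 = 780.00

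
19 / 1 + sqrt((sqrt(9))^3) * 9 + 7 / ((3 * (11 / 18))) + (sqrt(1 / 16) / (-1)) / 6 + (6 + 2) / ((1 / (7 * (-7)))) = -97475 / 264 + 27 * sqrt(3) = -322.46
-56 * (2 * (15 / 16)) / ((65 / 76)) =-1596 / 13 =-122.77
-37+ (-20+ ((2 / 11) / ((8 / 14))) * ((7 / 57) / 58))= -4145675 / 72732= -57.00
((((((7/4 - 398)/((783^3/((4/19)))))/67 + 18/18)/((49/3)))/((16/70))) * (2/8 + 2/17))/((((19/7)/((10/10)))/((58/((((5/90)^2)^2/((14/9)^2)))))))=14971998435667000/28009924659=534524.77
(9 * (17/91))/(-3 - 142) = -153/13195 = -0.01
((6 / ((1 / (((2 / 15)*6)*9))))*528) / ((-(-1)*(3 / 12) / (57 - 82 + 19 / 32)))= -11133936 / 5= -2226787.20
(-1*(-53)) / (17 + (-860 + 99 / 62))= -3286 / 52167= -0.06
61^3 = 226981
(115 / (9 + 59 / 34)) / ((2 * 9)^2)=391 / 11826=0.03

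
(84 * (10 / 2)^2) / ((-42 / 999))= -49950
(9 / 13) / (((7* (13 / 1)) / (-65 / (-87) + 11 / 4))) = 3651 / 137228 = 0.03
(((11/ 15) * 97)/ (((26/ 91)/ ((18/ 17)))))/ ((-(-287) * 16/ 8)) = 0.46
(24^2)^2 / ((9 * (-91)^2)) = 36864 / 8281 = 4.45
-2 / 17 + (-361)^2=2215455 / 17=130320.88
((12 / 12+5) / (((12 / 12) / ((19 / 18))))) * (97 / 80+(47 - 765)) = -1089517 / 240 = -4539.65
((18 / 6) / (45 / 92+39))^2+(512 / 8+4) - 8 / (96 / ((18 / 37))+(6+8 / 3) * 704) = 235562329341 / 3463922602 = 68.00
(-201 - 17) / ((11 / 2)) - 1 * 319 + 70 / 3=-11065 / 33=-335.30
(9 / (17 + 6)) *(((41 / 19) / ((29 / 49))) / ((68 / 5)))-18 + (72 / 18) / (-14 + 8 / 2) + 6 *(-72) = -1940240503 / 4308820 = -450.30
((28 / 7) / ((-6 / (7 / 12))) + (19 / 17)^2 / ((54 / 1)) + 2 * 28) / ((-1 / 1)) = -434114 / 7803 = -55.63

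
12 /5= 2.40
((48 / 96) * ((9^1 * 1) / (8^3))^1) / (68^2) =9 / 4734976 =0.00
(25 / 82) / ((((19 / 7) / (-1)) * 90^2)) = -7 / 504792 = -0.00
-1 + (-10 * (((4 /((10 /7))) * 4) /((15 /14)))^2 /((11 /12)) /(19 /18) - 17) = -29973738 /26125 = -1147.32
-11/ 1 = -11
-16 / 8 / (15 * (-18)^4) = -1 / 787320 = -0.00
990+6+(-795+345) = 546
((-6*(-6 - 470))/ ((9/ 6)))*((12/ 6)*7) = 26656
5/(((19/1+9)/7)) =1.25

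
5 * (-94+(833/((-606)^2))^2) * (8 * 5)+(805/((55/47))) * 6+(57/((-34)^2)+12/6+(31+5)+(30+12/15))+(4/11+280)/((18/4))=-14541.39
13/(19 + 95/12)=156/323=0.48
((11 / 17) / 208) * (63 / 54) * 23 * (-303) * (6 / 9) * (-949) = 13057583 / 816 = 16001.94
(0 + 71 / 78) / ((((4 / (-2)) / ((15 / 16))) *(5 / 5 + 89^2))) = -355 / 6591104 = -0.00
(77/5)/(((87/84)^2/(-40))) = -482944/841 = -574.25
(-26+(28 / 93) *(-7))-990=-94684 / 93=-1018.11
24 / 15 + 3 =23 / 5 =4.60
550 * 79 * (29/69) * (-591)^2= 146703841350/23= 6378427884.78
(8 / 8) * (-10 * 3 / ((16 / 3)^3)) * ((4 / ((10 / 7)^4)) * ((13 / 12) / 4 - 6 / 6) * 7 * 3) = 9529569 / 3276800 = 2.91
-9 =-9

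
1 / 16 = 0.06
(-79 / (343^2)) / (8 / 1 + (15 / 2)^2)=-316 / 30235793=-0.00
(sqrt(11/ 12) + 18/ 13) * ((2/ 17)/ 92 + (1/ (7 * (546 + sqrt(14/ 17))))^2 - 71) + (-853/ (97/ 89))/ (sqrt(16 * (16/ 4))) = -1511881745449556233351/ 7708290222327392152 - 54250470669005869 * sqrt(33)/ 4584629394722874 - 918 * sqrt(238)/ 44947347007087 - 221 * sqrt(7854)/ 89894694014174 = -264.11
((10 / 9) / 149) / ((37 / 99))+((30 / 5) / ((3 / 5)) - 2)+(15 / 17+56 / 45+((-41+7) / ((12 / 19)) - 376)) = -419.69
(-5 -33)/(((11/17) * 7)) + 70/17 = -5592/1309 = -4.27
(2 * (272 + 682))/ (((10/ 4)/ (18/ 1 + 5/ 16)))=139761/ 10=13976.10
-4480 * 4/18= -8960/9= -995.56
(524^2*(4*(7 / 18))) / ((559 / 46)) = 176826944 / 5031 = 35147.47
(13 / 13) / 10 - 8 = -79 / 10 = -7.90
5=5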